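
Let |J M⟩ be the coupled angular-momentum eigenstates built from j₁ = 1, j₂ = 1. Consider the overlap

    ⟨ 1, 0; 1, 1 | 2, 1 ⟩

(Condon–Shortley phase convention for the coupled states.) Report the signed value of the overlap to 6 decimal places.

√[5·0!2!2!/5! · 1!1!2!0!3!1!] = √(2)
  +(−1)^0/∏(0,0,1,2,1,0)! = 1/2  (running 1/2)
⟨..|..⟩ = √(2)·(1/2) = +0.707107

+√(1/2) = +0.707107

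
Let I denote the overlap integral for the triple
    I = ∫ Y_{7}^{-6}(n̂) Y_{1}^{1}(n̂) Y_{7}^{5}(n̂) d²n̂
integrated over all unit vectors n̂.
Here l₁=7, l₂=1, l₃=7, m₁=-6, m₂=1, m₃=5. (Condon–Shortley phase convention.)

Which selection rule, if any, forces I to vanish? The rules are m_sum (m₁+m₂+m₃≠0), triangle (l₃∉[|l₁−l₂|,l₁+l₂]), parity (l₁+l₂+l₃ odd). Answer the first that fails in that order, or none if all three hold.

m₁+m₂+m₃ = -6 + 1 + 5 = 0  ✓
triangle: |7−1|=6 ≤ l₃=7 ≤ 7+1=8  ✓
parity: l₁+l₂+l₃ = 15 is odd  ✗

parity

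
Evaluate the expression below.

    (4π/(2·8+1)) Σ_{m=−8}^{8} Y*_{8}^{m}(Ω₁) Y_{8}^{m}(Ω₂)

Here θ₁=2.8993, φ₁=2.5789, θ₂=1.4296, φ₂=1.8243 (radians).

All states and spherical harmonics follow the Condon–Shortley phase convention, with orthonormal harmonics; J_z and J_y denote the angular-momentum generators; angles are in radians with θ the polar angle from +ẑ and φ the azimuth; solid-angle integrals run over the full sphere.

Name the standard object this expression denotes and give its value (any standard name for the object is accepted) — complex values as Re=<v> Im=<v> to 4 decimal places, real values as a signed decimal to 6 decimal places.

This sum is the spherical-harmonic addition theorem: it equals the Legendre polynomial P_l(cos γ) of the angle γ between the two directions.
Summing Y*_{l m}(θ₁,φ₁)·Y_{l m}(θ₂,φ₂) over m ∈ [−8, 8]; prefactor 4π/(2·8+1) = 0.739198:
  [-8]  conj(Y_{8,-8})(Ω₁) = (-0.000001, 0.000006) ; Y_{8,-8}(Ω₂) = (-0.210048, -0.426920) ; Δ = (0.000003, -0.000001)
  [-7]  conj(Y_{8,-7})(Ω₁) = (-0.000064, 0.000066) ; Y_{8,-7}(Ω₂) = (0.264928, -0.054733) ; Δ = (-0.000013, 0.000021)
  [-6]  conj(Y_{8,-6})(Ω₁) = (-0.000917, 0.000219) ; Y_{8,-6}(Ω₂) = (0.012398, -0.248877) ; Δ = (0.000043, 0.000231)
  [-5]  conj(Y_{8,-5})(Ω₁) = (-0.006617, -0.002253) ; Y_{8,-5}(Ω₂) = (0.280790, 0.087868) ; Δ = (-0.001660, -0.001214)
  [-4]  conj(Y_{8,-4})(Ω₁) = (-0.024127, -0.029837) ; Y_{8,-4}(Ω₂) = (0.087699, -0.140887) ; Δ = (-0.006320, 0.000782)
  [-3]  conj(Y_{8,-3})(Ω₁) = (-0.018002, -0.152786) ; Y_{8,-3}(Ω₂) = (0.205591, 0.216088) ; Δ = (0.029314, -0.035301)
  [-2]  conj(Y_{8,-2})(Ω₁) = (0.182300, -0.381855) ; Y_{8,-2}(Ω₂) = (0.110952, -0.061627) ; Δ = (-0.003306, -0.053602)
  [-1]  conj(Y_{8,-1})(Ω₁) = (0.565983, -0.356970) ; Y_{8,-1}(Ω₂) = (0.074798, 0.288710) ; Δ = (0.145395, 0.136704)
  [+0]  conj(Y_{8,0})(Ω₁) = (0.220942, -0.000000) ; Y_{8,0}(Ω₂) = (0.115150, 0.000000) ; Δ = (0.025442, 0.000000)
  [+1]  conj(Y_{8,1})(Ω₁) = (-0.565983, -0.356970) ; Y_{8,1}(Ω₂) = (-0.074798, 0.288710) ; Δ = (0.145395, -0.136704)
  [+2]  conj(Y_{8,2})(Ω₁) = (0.182300, 0.381855) ; Y_{8,2}(Ω₂) = (0.110952, 0.061627) ; Δ = (-0.003306, 0.053602)
  [+3]  conj(Y_{8,3})(Ω₁) = (0.018002, -0.152786) ; Y_{8,3}(Ω₂) = (-0.205591, 0.216088) ; Δ = (0.029314, 0.035301)
  [+4]  conj(Y_{8,4})(Ω₁) = (-0.024127, 0.029837) ; Y_{8,4}(Ω₂) = (0.087699, 0.140887) ; Δ = (-0.006320, -0.000782)
  [+5]  conj(Y_{8,5})(Ω₁) = (0.006617, -0.002253) ; Y_{8,5}(Ω₂) = (-0.280790, 0.087868) ; Δ = (-0.001660, 0.001214)
  [+6]  conj(Y_{8,6})(Ω₁) = (-0.000917, -0.000219) ; Y_{8,6}(Ω₂) = (0.012398, 0.248877) ; Δ = (0.000043, -0.000231)
  [+7]  conj(Y_{8,7})(Ω₁) = (0.000064, 0.000066) ; Y_{8,7}(Ω₂) = (-0.264928, -0.054733) ; Δ = (-0.000013, -0.000021)
  [+8]  conj(Y_{8,8})(Ω₁) = (-0.000001, -0.000006) ; Y_{8,8}(Ω₂) = (-0.210048, 0.426920) ; Δ = (0.000003, 0.000001)
Accumulated sum (0.352354, 0.000000); after 4π/(2l+1) scaling, (0.260460, 0.000000) ⇒ P_8 = 0.260460

Legendre polynomial (addition theorem), +0.260460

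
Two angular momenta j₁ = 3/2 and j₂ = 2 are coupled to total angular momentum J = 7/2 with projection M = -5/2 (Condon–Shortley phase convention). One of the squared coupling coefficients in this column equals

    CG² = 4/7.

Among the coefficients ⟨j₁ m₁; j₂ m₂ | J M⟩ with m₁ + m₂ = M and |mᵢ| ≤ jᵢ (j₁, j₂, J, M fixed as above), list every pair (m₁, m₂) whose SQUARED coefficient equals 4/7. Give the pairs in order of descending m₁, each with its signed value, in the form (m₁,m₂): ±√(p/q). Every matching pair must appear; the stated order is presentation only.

(-3/2,-1): +√(4/7)

Admissible pairs with m₁+m₂ = M = -5/2: (-3/2,-1), (-1/2,-2)
  (m₁,m₂)=(-1/2,-2): CG² = 3/7, CG = +√(3/7)
  (m₁,m₂)=(-3/2,-1): CG² = 4/7, CG = +√(4/7)   ← matches the target
Pairs with CG² = 4/7: (-3/2,-1): +√(4/7)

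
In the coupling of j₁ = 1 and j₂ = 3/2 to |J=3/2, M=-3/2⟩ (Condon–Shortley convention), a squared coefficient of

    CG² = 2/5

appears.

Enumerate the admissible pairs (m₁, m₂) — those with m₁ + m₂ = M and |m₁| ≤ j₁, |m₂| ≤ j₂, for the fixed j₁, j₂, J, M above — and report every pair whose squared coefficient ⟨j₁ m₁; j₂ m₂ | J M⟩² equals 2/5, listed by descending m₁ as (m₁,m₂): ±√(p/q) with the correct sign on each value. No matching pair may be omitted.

(-1,-1/2): −√(2/5)

Admissible pairs with m₁+m₂ = M = -3/2: (-1,-1/2), (0,-3/2)
  (m₁,m₂)=(0,-3/2): CG² = 3/5, CG = +√(3/5)
  (m₁,m₂)=(-1,-1/2): CG² = 2/5, CG = −√(2/5)   ← matches the target
Pairs with CG² = 2/5: (-1,-1/2): −√(2/5)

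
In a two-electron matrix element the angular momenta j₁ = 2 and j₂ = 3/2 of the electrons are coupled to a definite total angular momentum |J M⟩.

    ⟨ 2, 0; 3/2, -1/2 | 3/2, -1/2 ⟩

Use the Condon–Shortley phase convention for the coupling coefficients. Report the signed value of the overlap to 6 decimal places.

−√(1/5) ≈ -0.447214

j₁+j₂−J=2  J+j₁−j₂=2  J−j₁+j₂=1  j₁+j₂+J+1=6
(j₁±m₁, j₂±m₂, J±M) = (2,2,1,2,1,2)
P² = 16/45
sum k=0..1:
  [0] +1/4 = 1/4
  [1] −1/1 = -1
S = -3/4
C² = P²·S² = 1/5 ; C = -0.447214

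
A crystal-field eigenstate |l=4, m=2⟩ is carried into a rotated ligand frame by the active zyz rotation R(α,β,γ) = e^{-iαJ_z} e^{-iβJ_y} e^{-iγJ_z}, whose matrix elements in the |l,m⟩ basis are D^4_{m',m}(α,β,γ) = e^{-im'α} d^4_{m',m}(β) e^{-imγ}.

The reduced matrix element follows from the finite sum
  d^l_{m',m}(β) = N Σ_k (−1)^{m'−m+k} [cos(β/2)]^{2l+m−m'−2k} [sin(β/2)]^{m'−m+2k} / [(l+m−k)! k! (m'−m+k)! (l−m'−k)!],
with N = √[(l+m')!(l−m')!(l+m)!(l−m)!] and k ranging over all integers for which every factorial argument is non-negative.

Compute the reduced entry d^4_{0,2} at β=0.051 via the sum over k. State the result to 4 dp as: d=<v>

d^4_{0,2}(β=0.0510) via the finite sum:
Half-angle: c=0.999675, s=0.025497. N=√(24·24·720·2)=910.735966
k∈{2,3,4} keeps every argument non-negative
  k=2: (−1)^0·910.7360/(96)·0.9997^6·0.0255^2 = +0.006155
  k=3: (−1)^1·910.7360/(36)·0.9997^4·0.0255^4 = -0.000011
  k=4: (−1)^2·910.7360/(96)·0.9997^2·0.0255^6 = +0.000000
d^4_{0,2}(0.0510) = +0.006155 -0.000011 +0.000000 = +0.006145

d=0.0061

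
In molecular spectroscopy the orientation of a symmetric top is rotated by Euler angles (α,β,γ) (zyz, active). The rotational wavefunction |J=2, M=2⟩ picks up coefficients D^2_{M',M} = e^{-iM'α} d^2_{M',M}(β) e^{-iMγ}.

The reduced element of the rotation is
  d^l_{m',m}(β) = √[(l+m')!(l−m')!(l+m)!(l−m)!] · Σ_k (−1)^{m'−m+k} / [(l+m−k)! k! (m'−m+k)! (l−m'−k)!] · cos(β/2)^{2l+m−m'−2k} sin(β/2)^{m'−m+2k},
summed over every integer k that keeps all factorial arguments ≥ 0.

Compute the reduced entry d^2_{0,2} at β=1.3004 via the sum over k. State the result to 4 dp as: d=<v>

d=0.5687

d^2_{0,2}(β=1.3004) via the finite sum:
c=cos(1.300400/2)=0.795963, s=sin(1.300400/2)=0.605346; N=√[2·2·24·1]=9.797959
k: max(0,(2)−(0))=2 … min(2+(2),2−(0))=2
  k=2: (−1)^0·9.7980/(4)·0.7960^2·0.6053^2 = +0.568680
d^2_{0,2}(1.3004) = +0.568680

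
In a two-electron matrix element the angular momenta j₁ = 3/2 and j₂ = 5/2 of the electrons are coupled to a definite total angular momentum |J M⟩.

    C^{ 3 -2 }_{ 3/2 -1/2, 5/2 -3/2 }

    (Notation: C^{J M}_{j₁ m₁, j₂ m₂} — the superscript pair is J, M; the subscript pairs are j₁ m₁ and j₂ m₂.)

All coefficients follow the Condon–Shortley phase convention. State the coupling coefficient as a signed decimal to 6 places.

triangle: 1!×2!×4!/8! = 48/40320
(j±m)!: 1!×2!×1!×4!×1!×5! = 5760
prefactor² = (2J+1)×Δ×N² = 48
  k=0: +1/(0!×1!×2!×1!×0!×3!) = 1/12
  k=1: −1/(1!×0!×1!×0!×1!×4!) = -1/24
Σ = 1/24  ⇒  CG² = 48×(1/24)² = 1/12
CG = +√(1/12) = +0.288675

+0.288675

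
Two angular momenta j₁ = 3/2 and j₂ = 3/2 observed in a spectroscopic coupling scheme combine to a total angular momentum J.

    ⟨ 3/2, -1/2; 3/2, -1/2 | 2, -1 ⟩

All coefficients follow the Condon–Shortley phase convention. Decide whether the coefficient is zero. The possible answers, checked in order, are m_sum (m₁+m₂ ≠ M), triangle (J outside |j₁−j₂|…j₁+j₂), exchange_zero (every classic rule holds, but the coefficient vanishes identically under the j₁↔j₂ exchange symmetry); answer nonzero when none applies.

m-sum: m₁+m₂ = -1/2+(-1/2) = -1, M = -1  ✓
triangle: |j₁−j₂| = 0 ≤ J = 2 ≤ j₁+j₂ = 3  ✓
exchange: j₁=j₂ and m₁=m₂, and (−1)^(j₁+j₂−J) = (−1)^1 = −1 forces ⟨j₁m₁;j₂m₂|JM⟩ = −⟨j₂m₂;j₁m₁|JM⟩ = −⟨j₁m₁;j₂m₂|JM⟩ ⇒ the coefficient vanishes identically
Racah sum check: Σ_k collapses to 0 ⇒ CG = 0

exchange_zero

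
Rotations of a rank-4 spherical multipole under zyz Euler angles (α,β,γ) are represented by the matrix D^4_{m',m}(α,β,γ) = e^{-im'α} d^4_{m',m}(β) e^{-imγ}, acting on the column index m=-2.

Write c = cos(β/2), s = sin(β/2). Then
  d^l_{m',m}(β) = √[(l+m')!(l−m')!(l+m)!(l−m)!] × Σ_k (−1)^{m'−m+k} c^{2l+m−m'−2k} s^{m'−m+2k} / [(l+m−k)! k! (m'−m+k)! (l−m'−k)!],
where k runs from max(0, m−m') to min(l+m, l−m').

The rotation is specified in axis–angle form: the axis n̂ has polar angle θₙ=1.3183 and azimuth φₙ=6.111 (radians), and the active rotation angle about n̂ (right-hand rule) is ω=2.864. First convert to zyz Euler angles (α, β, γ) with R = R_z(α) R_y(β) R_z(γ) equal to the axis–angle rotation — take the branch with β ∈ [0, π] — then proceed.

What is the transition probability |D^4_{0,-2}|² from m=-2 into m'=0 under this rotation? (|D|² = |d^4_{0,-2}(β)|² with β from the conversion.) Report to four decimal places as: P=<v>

Axis–angle → zyz. n̂ = (sinθₙcosφₙ, sinθₙsinφₙ, cosθₙ) = (+0.953973, -0.165903, +0.249822), ω = 2.8640.
R = I cosω + sinω [n̂]ₓ + (1−cosω) n̂n̂ᵀ gives
  R = [+0.823573, -0.378937, +0.422059; -0.242014, -0.907724, -0.342734; +0.512988, +0.180122, -0.839285]
β = atan2(√(R₁₃²+R₂₃²), R₃₃) = 2.566763; α = atan2(R₂₃, R₁₃) mod 2π = 5.601139; γ = atan2(R₃₂, −R₃₁) mod 2π = 2.803917
Split into d^4_{0,-2}(β=2.5668) × two z-phases.
With c≡cos(β/2)=0.283474 and s≡sin(β/2)=0.958980, N=[24·24·2·720]^{1/2}=910.735966
Admissible k: 0..2 (factorial args all ≥0)
  k=0: (−1)^2·910.7360/(96)·0.2835^6·0.9590^2 = +0.004527
  k=1: (−1)^3·910.7360/(36)·0.2835^4·0.9590^4 = -0.138159
  k=2: (−1)^4·910.7360/(96)·0.2835^2·0.9590^6 = +0.592931
d^4_{0,-2}(2.5668) = +0.004527 -0.138159 +0.592931 = +0.459299
|D^4_{0,-2}|² = |d^4_{0,-2}(β)|² = (+0.459299)² = 0.210956 (the z-rotation phases have unit modulus)

P=0.2110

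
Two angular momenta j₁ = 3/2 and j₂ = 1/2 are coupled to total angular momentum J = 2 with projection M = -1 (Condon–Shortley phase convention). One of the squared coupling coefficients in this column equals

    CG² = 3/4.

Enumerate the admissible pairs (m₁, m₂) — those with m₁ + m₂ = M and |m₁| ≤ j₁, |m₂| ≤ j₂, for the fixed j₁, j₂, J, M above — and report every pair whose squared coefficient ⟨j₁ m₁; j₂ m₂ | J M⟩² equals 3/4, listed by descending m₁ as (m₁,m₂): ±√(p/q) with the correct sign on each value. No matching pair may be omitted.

Admissible pairs with m₁+m₂ = M = -1: (-3/2,1/2), (-1/2,-1/2)
  (m₁,m₂)=(-1/2,-1/2): CG² = 3/4, CG = +√(3/4)   ← matches the target
  (m₁,m₂)=(-3/2,1/2): CG² = 1/4, CG = +√(1/4)
Pairs with CG² = 3/4: (-1/2,-1/2): +√(3/4)

(-1/2,-1/2): +√(3/4)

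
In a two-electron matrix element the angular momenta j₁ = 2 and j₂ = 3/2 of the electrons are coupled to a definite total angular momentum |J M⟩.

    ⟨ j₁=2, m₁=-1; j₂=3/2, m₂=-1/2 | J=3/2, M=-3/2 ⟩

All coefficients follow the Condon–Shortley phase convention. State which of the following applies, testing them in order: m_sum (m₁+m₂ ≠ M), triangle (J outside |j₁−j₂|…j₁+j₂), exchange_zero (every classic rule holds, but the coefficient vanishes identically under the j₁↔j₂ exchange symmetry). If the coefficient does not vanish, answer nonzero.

m-sum: m₁+m₂ = -1+(-1/2) = -3/2, M = -3/2  ✓
triangle: |j₁−j₂| = 1/2 ≤ J = 3/2 ≤ j₁+j₂ = 7/2  ✓
exchange: j₁≠j₂ or m₁≠m₂ — the exchange symmetry imposes no constraint here
value check: CG = −√(2/5) = -0.632456 ≠ 0

nonzero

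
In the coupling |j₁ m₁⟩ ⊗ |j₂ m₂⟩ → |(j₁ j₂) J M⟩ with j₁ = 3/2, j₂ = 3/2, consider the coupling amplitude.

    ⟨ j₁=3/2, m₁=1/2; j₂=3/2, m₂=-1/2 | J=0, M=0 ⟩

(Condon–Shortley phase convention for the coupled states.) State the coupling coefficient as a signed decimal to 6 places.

−√(1/4) ≈ -0.500000

triangle: 3!·0!·0!/4! = 6/24
(j±m)!: 2!·1!·1!·2!·0!·0! = 4
prefactor² = (2J+1)·Δ·N² = 1
  k=1: −1/(1!·2!·0!·0!·0!·0!) = -1/2
Σ = -1/2  ⇒  CG² = 1·(-1/2)² = 1/4
CG = −√(1/4) = -0.500000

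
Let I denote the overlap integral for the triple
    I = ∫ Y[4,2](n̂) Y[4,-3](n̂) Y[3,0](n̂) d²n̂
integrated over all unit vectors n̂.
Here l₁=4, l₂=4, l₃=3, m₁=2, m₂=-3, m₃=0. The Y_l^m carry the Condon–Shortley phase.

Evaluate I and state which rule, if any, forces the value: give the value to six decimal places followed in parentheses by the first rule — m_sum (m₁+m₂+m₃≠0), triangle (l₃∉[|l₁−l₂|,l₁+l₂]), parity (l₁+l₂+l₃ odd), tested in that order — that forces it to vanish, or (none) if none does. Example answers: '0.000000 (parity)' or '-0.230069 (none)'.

2 − 3 + 0 = -1 ≠ 0: azimuthal integral kills it; I = 0

0.000000 (m_sum)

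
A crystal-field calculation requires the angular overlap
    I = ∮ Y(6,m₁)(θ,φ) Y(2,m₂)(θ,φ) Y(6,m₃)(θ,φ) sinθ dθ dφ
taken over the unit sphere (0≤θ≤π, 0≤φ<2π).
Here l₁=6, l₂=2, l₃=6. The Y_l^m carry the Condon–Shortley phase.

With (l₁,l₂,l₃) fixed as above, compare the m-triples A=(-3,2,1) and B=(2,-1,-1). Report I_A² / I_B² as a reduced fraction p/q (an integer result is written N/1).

Shared (l₁,l₂,l₃)=(6,2,6): N and (l;000)² cancel in I_A²/I_B².
A: Δ = 2!·10!·2!/15! = 1/90090; Racah Σ t=2..2: t=2:+1/120960 = 1/120960; ⇒ 3j(6 2 6; -3 2 1)² = 24/1001, sgn -1
B: Δ = 2!·10!·2!/15! = 1/90090; Racah Σ t=0..1: t=0:+1/34560 t=1:−1/60480 = 1/80640; ⇒ 3j(6 2 6; 2 -1 -1)² = 6/1001, sgn -1
I_A²/I_B² = (24/1001)/(6/1001) = 4/1

4/1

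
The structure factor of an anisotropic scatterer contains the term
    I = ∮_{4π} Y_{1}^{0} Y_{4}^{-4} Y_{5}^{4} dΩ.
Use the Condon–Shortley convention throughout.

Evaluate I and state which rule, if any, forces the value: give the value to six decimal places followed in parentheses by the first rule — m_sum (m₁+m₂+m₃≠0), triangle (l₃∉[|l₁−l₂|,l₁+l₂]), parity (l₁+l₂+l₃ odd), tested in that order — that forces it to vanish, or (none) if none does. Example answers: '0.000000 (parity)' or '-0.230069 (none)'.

0.147319 (none)

Checks pass: Σm=0; 10 even; l₃=5∈[3,5].
(2·1+1)(2·4+1)(2·5+1) = 297
Δ: 0! 2! 8! / 11! → 1/495
sum: t=0:+1/576 = 1/576
3j²(1 4 5; 0 0 0) = Δ·Π!·Σ² = 5/99  (sign -1)
sum: t=0:+1/40320 = 1/40320
3j²(1 4 5; 0 -4 4) = Δ·Π!·Σ² = 1/55  (sign -1)
combine: 4πI² = 297·5/99·1/55 = 3/11
take √, sign +1: I = 0.14731920
No selection rule forces the value: the integral is nonzero (none).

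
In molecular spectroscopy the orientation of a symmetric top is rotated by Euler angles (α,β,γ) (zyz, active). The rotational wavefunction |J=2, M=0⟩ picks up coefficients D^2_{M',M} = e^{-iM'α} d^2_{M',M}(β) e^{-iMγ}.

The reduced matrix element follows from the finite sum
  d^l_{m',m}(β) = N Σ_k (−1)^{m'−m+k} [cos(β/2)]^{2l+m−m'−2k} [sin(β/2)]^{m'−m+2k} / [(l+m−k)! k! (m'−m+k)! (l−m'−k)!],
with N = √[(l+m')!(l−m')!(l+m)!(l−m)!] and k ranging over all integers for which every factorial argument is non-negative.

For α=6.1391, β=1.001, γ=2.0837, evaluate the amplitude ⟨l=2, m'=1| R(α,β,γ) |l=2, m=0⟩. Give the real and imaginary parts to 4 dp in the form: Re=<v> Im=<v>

Split into d^2_{1,0}(β=1.0010) × two z-phases.
Half-angle: c=0.877343, s=0.479864. N=√(6·1·2·2)=4.898979
k: max(0,(0)−(1))=0 … min(2+(0),2−(1))=1
  k=0: (−1)^1·4.8990/(2)·0.8773^3·0.4799^1 = -0.793783
  k=1: (−1)^2·4.8990/(2)·0.8773^1·0.4799^3 = +0.237465
d^2_{1,0}(1.0010) = -0.793783 +0.237465 = -0.556318
Attach z-rotation phases: D = e^{-i(1)(6.1391)}·(-0.556318)·e^{-i(0)(2.0837)} = -0.550553-0.079880i

Re=-0.5506 Im=-0.0799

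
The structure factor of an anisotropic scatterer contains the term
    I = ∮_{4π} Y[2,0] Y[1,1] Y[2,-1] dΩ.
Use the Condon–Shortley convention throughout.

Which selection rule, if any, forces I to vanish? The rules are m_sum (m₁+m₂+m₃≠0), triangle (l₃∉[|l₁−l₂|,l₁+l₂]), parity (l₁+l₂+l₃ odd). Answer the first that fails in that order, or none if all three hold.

azimuthal sum: 0 + 1 − 1 = 0  ✓
1 ≤ 2 ≤ 3 (triangle on l)  ✓
L = 2 + 1 + 2 = 5 (odd)  ✗

parity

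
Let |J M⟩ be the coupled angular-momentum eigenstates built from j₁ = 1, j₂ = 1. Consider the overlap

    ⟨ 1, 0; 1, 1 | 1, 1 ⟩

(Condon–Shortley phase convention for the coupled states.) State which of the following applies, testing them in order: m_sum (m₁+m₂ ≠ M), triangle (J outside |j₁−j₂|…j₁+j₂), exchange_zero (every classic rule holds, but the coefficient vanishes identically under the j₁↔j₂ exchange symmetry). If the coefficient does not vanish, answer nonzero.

nonzero

m-sum: m₁+m₂ = 0+1 = 1, M = 1  ✓
triangle: |j₁−j₂| = 0 ≤ J = 1 ≤ j₁+j₂ = 2  ✓
exchange: j₁≠j₂ or m₁≠m₂ — the exchange symmetry imposes no constraint here
value check: CG = −√(1/2) = -0.707107 ≠ 0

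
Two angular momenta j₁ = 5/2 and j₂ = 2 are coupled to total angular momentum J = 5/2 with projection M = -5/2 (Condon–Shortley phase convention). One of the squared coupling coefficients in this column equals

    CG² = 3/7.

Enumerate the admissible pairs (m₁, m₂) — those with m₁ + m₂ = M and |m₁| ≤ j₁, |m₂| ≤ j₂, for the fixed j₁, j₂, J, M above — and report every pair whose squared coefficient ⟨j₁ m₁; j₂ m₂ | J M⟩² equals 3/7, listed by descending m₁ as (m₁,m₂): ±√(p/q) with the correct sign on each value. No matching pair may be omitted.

Admissible pairs with m₁+m₂ = M = -5/2: (-5/2,0), (-3/2,-1), (-1/2,-2)
  (m₁,m₂)=(-1/2,-2): CG² = 3/14, CG = +√(3/14)
  (m₁,m₂)=(-3/2,-1): CG² = 3/7, CG = −√(3/7)   ← matches the target
  (m₁,m₂)=(-5/2,0): CG² = 5/14, CG = +√(5/14)
Pairs with CG² = 3/7: (-3/2,-1): −√(3/7)

(-3/2,-1): −√(3/7)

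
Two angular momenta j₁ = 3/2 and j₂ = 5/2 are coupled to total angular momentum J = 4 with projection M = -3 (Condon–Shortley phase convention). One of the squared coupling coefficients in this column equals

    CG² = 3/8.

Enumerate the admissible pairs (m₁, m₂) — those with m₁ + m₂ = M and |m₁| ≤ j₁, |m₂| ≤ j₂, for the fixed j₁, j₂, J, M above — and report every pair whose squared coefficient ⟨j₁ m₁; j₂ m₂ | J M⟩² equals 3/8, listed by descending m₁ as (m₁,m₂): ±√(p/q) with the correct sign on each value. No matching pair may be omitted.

Admissible pairs with m₁+m₂ = M = -3: (-3/2,-3/2), (-1/2,-5/2)
  (m₁,m₂)=(-1/2,-5/2): CG² = 3/8, CG = +√(3/8)   ← matches the target
  (m₁,m₂)=(-3/2,-3/2): CG² = 5/8, CG = +√(5/8)
Pairs with CG² = 3/8: (-1/2,-5/2): +√(3/8)

(-1/2,-5/2): +√(3/8)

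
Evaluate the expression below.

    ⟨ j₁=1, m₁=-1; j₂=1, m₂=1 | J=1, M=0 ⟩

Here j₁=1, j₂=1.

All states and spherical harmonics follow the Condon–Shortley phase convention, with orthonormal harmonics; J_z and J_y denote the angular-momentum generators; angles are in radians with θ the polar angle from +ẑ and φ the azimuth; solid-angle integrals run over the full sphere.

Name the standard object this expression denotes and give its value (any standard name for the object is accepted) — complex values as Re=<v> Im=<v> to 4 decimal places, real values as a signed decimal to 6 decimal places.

Clebsch–Gordan coefficient, −√(1/2) ≈ -0.707107

This is a Clebsch–Gordan (vector-coupling) coefficient.
j₁+j₂−J=1  J+j₁−j₂=1  J−j₁+j₂=1  j₁+j₂+J+1=4
(j₁±m₁, j₂±m₂, J±M) = (0,2,2,0,1,1)
P² = 1/2
sum k=1..1:
  [1] −1/1 = -1
S = -1
C² = P²·S² = 1/2 ; C = -0.707107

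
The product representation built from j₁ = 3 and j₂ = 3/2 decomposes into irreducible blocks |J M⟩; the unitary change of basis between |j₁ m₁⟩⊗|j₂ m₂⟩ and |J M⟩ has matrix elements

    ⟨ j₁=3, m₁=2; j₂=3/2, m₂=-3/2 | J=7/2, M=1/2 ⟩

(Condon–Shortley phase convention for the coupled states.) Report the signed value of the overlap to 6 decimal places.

triangle: 1!·5!·2!/9! = 240/362880
(j±m)!: 5!·1!·0!·3!·4!·3! = 103680
prefactor² = (2J+1)·Δ·N² = 3840/7
  k=0: +1/(0!·1!·1!·0!·4!·2!) = 1/48
Σ = 1/48  ⇒  CG² = 3840/7·(1/48)² = 5/21
CG = +√(5/21) = +0.487950

+0.487950  (= +√(5/21))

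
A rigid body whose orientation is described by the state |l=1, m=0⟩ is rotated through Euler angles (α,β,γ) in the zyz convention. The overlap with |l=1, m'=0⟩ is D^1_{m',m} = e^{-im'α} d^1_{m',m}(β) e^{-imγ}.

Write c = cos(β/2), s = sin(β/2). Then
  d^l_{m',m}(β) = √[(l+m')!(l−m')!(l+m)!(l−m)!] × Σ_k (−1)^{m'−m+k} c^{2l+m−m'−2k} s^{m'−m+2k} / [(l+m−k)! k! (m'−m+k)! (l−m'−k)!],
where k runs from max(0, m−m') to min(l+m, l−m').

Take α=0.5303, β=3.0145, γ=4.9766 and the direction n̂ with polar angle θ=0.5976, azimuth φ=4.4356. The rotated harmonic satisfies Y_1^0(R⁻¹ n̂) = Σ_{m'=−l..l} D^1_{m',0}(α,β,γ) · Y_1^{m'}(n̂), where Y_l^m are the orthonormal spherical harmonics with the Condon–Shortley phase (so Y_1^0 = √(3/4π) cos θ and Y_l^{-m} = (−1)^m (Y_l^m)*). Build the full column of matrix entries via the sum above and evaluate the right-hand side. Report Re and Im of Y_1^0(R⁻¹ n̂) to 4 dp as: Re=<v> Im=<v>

Re=-0.4258 Im=0.0000

Need the full column D^1_{m',0} for m'=−1..1 at α=0.5303, β=3.0145, γ=4.9766.
cos(β/2)=0.063504, sin(β/2)=0.997982
d^1_{-1,0}: single k=1 term ⇒ +0.089626;  D = +0.077317+0.045332i
d^1_{0,0}: k∈[0..1] ⇒ +0.004033 -0.995967 = -0.991935;  D = -0.991935+0.000000i
d^1_{1,0}: single k=0 term ⇒ -0.089626;  D = -0.077317+0.045332i
Y_1^{m'}(θ=0.5976,φ=4.4356) and Σ D·Y over m':
  (+0.0773+0.0453i)·(-0.0531+0.1870i)  (-0.9919+0.0000i)·(+0.4039+0.0000i)  (-0.0773+0.0453i)·(+0.0531+0.1870i)
Y_1^0(R⁻¹ n̂) = -0.425833+0.000000i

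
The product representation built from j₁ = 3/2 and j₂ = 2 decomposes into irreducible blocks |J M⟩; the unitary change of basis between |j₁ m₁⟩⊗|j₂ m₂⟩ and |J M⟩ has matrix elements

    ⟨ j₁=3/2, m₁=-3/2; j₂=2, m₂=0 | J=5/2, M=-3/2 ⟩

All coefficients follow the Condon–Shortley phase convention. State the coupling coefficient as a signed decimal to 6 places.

-0.717137  (= −√(18/35))

√[6·1!2!3!/7! · 0!3!2!2!1!4!] = √(288/35)
  +(−1)^1/∏(1,0,2,1,0,2)! = -1/4  (running -1/4)
⟨..|..⟩ = √(288/35)·(-1/4) = -0.717137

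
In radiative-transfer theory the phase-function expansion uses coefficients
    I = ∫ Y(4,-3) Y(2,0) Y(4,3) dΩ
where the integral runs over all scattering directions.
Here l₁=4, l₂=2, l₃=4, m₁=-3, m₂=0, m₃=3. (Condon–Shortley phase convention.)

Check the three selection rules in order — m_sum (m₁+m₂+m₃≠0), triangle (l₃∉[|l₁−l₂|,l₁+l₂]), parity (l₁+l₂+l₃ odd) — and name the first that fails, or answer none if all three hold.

none

azimuthal sum: -3 + 0 + 3 = 0  ✓
2 ≤ 4 ≤ 6 (triangle on l)  ✓
L = 4 + 2 + 4 = 10 (even)  ✓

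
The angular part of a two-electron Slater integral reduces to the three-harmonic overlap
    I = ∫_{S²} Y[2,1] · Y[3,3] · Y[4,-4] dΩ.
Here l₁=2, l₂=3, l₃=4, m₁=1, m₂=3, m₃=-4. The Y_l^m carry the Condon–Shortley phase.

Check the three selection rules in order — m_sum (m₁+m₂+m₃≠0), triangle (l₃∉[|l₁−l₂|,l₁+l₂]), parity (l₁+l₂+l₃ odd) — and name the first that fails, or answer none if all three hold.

azimuthal sum: 1 + 3 − 4 = 0  ✓
1 ≤ 4 ≤ 5 (triangle on l)  ✓
L = 2 + 3 + 4 = 9 (odd)  ✗

parity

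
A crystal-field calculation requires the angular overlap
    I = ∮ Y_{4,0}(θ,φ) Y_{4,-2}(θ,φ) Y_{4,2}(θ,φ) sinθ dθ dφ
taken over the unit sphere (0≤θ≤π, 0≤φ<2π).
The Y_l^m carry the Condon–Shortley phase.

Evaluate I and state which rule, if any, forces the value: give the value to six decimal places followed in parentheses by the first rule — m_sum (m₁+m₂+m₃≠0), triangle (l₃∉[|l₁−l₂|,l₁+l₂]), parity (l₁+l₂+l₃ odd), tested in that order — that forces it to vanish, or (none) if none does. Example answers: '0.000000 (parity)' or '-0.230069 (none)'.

Rules hold: Σm=0, L=12 even, 0≤4≤8.
N = 9·9·9 = 729
Δ = 4!·4!·4!/13! = 1/450450
Racah Σ t=0..4: t=0:+1/13824 t=1:−1/216 t=2:+1/64 t=3:−1/216 t=4:+1/13824 = 5/768
⇒ 3j(4 4 4; 0 0 0)² = 18/1001, sgn +1
Racah Σ t=0..2: t=0:+1/2304 t=1:−1/216 t=2:+1/384 = -11/6912
⇒ 3j(4 4 4; 0 -2 2)² = 11/1638, sgn -1
4πI² = N·(3j₀)²·(3jₘ)² = 729/8281
I = -1·√(0.0880328/4π) = -0.08369845
No selection rule forces the value: the integral is nonzero (none).

-0.083698 (none)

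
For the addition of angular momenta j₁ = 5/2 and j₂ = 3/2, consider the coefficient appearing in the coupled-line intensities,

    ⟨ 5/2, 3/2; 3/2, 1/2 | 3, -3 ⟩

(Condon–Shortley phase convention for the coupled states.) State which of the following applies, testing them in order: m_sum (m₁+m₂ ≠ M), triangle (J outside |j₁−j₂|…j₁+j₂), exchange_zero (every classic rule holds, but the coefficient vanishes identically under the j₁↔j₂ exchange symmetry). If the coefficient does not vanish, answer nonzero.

m_sum

m-sum: m₁+m₂ = 3/2+1/2 = 2, M = -3  ✗ ⇒ coefficient is 0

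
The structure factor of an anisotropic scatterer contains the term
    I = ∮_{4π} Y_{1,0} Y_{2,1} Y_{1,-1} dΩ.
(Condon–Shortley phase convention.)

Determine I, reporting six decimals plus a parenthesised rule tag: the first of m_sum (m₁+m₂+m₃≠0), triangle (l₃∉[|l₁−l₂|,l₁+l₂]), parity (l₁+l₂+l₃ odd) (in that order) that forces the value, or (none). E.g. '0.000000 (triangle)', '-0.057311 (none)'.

-0.218510 (none)

Checks pass: Σm=0; 4 even; l₃=1∈[1,3].
(2·1+1)(2·2+1)(2·1+1) = 45
Δ: 2! 0! 2! / 5! → 1/30
sum: t=1:−1/1 = -1/1
3j²(1 2 1; 0 0 0) = Δ·Π!·Σ² = 2/15  (sign +1)
sum: t=1:−1/2 = -1/2
3j²(1 2 1; 0 1 -1) = Δ·Π!·Σ² = 1/10  (sign -1)
combine: 4πI² = 45·2/15·1/10 = 3/5
take √, sign -1: I = -0.21850969
No selection rule forces the value: the integral is nonzero (none).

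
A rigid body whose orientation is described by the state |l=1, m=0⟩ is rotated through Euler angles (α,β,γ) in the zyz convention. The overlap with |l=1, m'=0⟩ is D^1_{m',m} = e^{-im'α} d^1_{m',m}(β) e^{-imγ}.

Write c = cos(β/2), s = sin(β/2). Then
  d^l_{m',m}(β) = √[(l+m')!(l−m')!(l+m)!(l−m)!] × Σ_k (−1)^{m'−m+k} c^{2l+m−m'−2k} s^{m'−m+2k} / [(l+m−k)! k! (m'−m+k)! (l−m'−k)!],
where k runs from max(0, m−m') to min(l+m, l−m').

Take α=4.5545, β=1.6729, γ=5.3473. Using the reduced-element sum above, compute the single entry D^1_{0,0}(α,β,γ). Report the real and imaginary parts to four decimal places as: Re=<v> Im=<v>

Re=-0.1019 Im=0.0000

D^1_{0,0}(4.5545,1.6729,5.3473) = e^{-i·0·4.5545}·d^1_{0,0}(1.6729)·e^{-i·0·5.3473}. Compute d first:
With c≡cos(β/2)=0.670102 and s≡sin(β/2)=0.742269, N=[1·1·1·1]^{1/2}=1.000000
k: max(0,(0)−(0))=0 … min(1+(0),1−(0))=1
  k=0: (−1)^0·1.0000/(1)·0.6701^2·0.7423^0 = +0.449037
  k=1: (−1)^1·1.0000/(1)·0.6701^0·0.7423^2 = -0.550963
d^1_{0,0}(1.6729) = +0.449037 -0.550963 = -0.101926
Attach z-rotation phases: D = e^{-i(0)(4.5545)}·(-0.101926)·e^{-i(0)(5.3473)} = -0.101926+0.000000i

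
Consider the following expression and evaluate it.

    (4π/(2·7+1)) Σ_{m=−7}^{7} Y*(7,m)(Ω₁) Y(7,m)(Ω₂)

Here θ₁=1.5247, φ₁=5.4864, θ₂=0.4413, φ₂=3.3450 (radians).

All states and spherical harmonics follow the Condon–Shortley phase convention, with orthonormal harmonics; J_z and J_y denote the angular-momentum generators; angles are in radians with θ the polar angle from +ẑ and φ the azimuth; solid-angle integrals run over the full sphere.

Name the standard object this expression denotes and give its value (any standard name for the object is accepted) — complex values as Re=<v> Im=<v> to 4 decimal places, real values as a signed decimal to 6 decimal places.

This sum is the spherical-harmonic addition theorem: it equals the Legendre polynomial P_l(cos γ) of the angle γ between the two directions.
Term-by-term m-sum for l=7 (normalisation 4π/15 = 0.837758):
  m=-7: Y*=0.37779 + 0.32190j  Y=-0.00019 + 0.00128j  product -0.00048 + 0.00042j
  m=-6: Y*=0.00585 + 0.08547j  Y=0.00353 - 0.00965j  product 0.00085 + 0.00024j
  m=-5: Y*=0.23627 - 0.26483j  Y=-0.02641 + 0.04271j  product 0.00507 + 0.01709j
  m=-4: Y*=0.09998 - 0.00456j  Y=0.11571 - 0.12243j  product 0.01101 - 0.01277j
  m=-3: Y*=-0.23055 - 0.21531j  Y=-0.31525 + 0.22044j  product 0.12015 + 0.01706j
  m=-2: Y*=-0.00242 - 0.10621j  Y=0.48948 - 0.21089j  product -0.02358 - 0.05148j
  m=-1: Y*=-0.21032 + 0.21517j  Y=-0.23899 + 0.04929j  product 0.03966 - 0.06179j
  m=+0: Y*=-0.10803 + 0.00000j  Y=-0.38531 + 0.00000j  product 0.04163 + 0.00000j
  m=+1: Y*=0.21032 + 0.21517j  Y=0.23899 + 0.04929j  product 0.03966 + 0.06179j
  m=+2: Y*=-0.00242 + 0.10621j  Y=0.48948 + 0.21089j  product -0.02358 + 0.05148j
  m=+3: Y*=0.23055 - 0.21531j  Y=0.31525 + 0.22044j  product 0.12015 - 0.01706j
  m=+4: Y*=0.09998 + 0.00456j  Y=0.11571 + 0.12243j  product 0.01101 + 0.01277j
  m=+5: Y*=-0.23627 - 0.26483j  Y=0.02641 + 0.04271j  product 0.00507 - 0.01709j
  m=+6: Y*=0.00585 - 0.08547j  Y=0.00353 + 0.00965j  product 0.00085 - 0.00024j
  m=+7: Y*=-0.37779 + 0.32190j  Y=0.00019 + 0.00128j  product -0.00048 - 0.00042j
Total Σ_m = 0.34695 + 0.00000j. Multiply by 0.837758: 0.29066 + 0.00000j. P_7(cos γ) = 0.290664

Legendre polynomial (addition theorem), +0.290664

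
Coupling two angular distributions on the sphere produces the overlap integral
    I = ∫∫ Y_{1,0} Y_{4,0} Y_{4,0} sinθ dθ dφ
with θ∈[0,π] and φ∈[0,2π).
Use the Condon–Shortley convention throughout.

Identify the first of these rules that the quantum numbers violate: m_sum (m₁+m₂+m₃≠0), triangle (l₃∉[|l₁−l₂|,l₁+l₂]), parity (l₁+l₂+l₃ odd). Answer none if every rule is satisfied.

Σmᵢ = 0  ✓
l₃∈[|l₁−l₂|,l₁+l₂]=[3,5], have l₃=4  ✓
Σlᵢ = 9 ⇒ odd  ✗

parity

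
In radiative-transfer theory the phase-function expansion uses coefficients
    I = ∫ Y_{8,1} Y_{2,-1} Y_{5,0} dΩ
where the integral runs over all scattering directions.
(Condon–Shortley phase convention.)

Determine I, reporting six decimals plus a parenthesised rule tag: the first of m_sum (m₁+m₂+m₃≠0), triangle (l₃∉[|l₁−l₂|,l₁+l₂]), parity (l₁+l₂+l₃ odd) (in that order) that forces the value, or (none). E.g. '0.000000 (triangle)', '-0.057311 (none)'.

triangle: need 6≤l₃≤10, have 5; I=0

0.000000 (triangle)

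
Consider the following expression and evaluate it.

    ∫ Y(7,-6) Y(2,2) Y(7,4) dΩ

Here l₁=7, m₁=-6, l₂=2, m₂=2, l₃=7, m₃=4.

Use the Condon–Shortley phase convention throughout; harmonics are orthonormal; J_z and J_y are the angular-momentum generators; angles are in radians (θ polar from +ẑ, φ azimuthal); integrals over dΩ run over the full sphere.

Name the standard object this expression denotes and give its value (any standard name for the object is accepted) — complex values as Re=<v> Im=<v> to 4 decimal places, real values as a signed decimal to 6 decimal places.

Gaunt coefficient, -0.106948

This is a Gaunt coefficient — the integral of a triple product of spherical harmonics over the sphere.
Checks pass: Σm=0; 16 even; l₃=7∈[5,9].
(2·7+1)(2·2+1)(2·7+1) = 1125
Δ: 2! 12! 2! / 17! → 1/185640
sum: t=0:+1/2419200 t=1:−1/518400 t=2:+1/2419200 = -1/907200
3j²(7 2 7; 0 0 0) = Δ·Π!·Σ² = 56/3315  (sign +1)
sum: t=2:+1/159667200 = 1/159667200
3j²(7 2 7; -6 2 4) = Δ·Π!·Σ² = 9/1190  (sign -1)
combine: 4πI² = 1125·56/3315·9/1190 = 540/3757
take √, sign -1: I = -0.10694768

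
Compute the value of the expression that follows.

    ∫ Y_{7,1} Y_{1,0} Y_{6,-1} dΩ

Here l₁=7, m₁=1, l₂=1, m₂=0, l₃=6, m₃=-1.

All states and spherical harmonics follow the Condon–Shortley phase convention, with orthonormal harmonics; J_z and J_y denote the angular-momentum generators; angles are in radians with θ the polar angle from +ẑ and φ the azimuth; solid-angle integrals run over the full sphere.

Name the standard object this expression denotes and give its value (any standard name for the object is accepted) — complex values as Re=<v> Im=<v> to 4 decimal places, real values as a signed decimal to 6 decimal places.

This is a Gaunt coefficient — the integral of a triple product of spherical harmonics over the sphere.
m-sum 0 ✓  L=14 even ✓  6≤6≤8 ✓
Π(2lᵢ+1) = 15×3×13 = 585
triangle coeff Δ(7,1,6) = 1/1365
Σ_t [1,1]: t=1:−1/518400 = -1/518400
(3j)²=7/195 [(7 1 6; 0 0 0)], sign=-1
Σ_t [1,1]: t=1:−1/604800 = -1/604800
(3j)²=16/455 [(7 1 6; 1 0 -1)], sign=+1
⇒ 4πI² = 48/65
I = (-1)√(48/65/(4π)) = -0.24241473

Gaunt coefficient, -0.242415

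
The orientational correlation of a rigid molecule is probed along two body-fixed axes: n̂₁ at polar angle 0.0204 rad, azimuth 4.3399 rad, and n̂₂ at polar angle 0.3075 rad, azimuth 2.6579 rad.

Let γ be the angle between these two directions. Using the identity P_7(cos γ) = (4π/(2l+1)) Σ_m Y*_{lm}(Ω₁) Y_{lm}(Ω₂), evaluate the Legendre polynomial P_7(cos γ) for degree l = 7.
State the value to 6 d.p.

0.039867

Term-by-term m-sum for l=7 (normalisation 4π/15 = 0.837758):
  [-7]  conj(Y_{7,-7})(Ω₁) = +0.000000-0.000000i ; Y_{7,-7}(Ω₂) = +0.000113+0.000028i ; Δ = +0.000000-0.000000i
  [-6]  conj(Y_{7,-6})(Ω₁) = +0.000000+0.000000i ; Y_{7,-6}(Ω₂) = -0.001332+0.000325i ; Δ = -0.000000-0.000000i
  [-5]  conj(Y_{7,-5})(Ω₁) = -0.000000+0.000000i ; Y_{7,-5}(Ω₂) = +0.007554-0.006667i ; Δ = -0.000000+0.000000i
  [-4]  conj(Y_{7,-4})(Ω₁) = +0.000000-0.000001i ; Y_{7,-4}(Ω₂) = -0.018409+0.048324i ; Δ = +0.000000+0.000000i
  [-3]  conj(Y_{7,-3})(Ω₁) = +0.000067+0.000033i ; Y_{7,-3}(Ω₂) = -0.022366-0.185933i ; Δ = +0.000005-0.000013i
  [-2]  conj(Y_{7,-2})(Ω₁) = -0.002293+0.002115i ; Y_{7,-2}(Ω₂) = +0.256414+0.372069i ; Δ = -0.001375-0.000311i
  [-1]  conj(Y_{7,-1})(Ω₁) = -0.030263-0.077452i ; Y_{7,-1}(Ω₂) = -0.526134-0.276385i ; Δ = -0.005484+0.049114i
  [+0]  conj(Y_{7,0})(Ω₁) = +1.086192-0.000000i ; Y_{7,0}(Ω₂) = +0.056432+0.000000i ; Δ = +0.061297+0.000000i
  [+1]  conj(Y_{7,1})(Ω₁) = +0.030263-0.077452i ; Y_{7,1}(Ω₂) = +0.526134-0.276385i ; Δ = -0.005484-0.049114i
  [+2]  conj(Y_{7,2})(Ω₁) = -0.002293-0.002115i ; Y_{7,2}(Ω₂) = +0.256414-0.372069i ; Δ = -0.001375+0.000311i
  [+3]  conj(Y_{7,3})(Ω₁) = -0.000067+0.000033i ; Y_{7,3}(Ω₂) = +0.022366-0.185933i ; Δ = +0.000005+0.000013i
  [+4]  conj(Y_{7,4})(Ω₁) = +0.000000+0.000001i ; Y_{7,4}(Ω₂) = -0.018409-0.048324i ; Δ = +0.000000-0.000000i
  [+5]  conj(Y_{7,5})(Ω₁) = +0.000000+0.000000i ; Y_{7,5}(Ω₂) = -0.007554-0.006667i ; Δ = -0.000000-0.000000i
  [+6]  conj(Y_{7,6})(Ω₁) = +0.000000-0.000000i ; Y_{7,6}(Ω₂) = -0.001332-0.000325i ; Δ = -0.000000+0.000000i
  [+7]  conj(Y_{7,7})(Ω₁) = -0.000000-0.000000i ; Y_{7,7}(Ω₂) = -0.000113+0.000028i ; Δ = +0.000000+0.000000i
Total Σ_m = +0.047587+0.000000i. Multiply by 0.837758: +0.039867+0.000000i. P_7(cos γ) = 0.039867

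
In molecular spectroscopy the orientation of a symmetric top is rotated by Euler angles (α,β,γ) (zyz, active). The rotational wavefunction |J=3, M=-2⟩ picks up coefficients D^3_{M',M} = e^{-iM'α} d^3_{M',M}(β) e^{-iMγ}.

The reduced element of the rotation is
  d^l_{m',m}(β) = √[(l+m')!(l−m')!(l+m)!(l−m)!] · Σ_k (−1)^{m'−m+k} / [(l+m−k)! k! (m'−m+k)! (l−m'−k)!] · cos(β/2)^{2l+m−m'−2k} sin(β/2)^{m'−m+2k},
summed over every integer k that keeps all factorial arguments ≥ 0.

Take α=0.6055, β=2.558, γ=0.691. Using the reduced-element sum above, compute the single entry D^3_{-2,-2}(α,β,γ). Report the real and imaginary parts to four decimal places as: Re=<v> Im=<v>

First d^3_{-2,-2}(β=2.5580), then the phase factors e^{-i(-2)α} and e^{-i(-2)γ}:
With c≡cos(β/2)=0.287673 and s≡sin(β/2)=0.957729, N=[1·120·1·120]^{1/2}=120.000000
k∈{0,1} keeps every argument non-negative
  k=0: (−1)^0·120.0000/(120)·0.2877^6·0.9577^0 = +0.000567
  k=1: (−1)^1·120.0000/(24)·0.2877^4·0.9577^2 = -0.031409
d^3_{-2,-2}(2.5580) = +0.000567 -0.031409 = -0.030842
D = (+0.352084+0.935969i)·(-0.030842)·(+0.187677+0.982231i) = +0.026316-0.016084i

Re=0.0263 Im=-0.0161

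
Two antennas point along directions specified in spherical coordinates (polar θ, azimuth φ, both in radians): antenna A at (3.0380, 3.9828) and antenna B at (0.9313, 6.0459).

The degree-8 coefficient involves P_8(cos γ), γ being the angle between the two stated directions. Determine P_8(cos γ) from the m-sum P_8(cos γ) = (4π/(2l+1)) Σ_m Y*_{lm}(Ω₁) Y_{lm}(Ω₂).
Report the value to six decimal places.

0.280016

Summing Y*_{l m}(θ₁,φ₁)·Y_{l m}(θ₂,φ₂) over m ∈ [−8, 8]; prefactor 4π/(2·8+1) = 0.739198:
  term(m=-8) = -0.00000 + 0.00000j   from Y*(Ω₁)=0.00000 + 0.00000j, Y(Ω₂)=-0.02849 + 0.08386j
  term(m=-7) = 0.00000 + 0.00000j   from Y*(Ω₁)=0.00000 - 0.00000j, Y(Ω₂)=-0.02374 + 0.26242j
  term(m=-6) = 0.00000 + 0.00000j   from Y*(Ω₁)=0.00000 - 0.00001j, Y(Ω₂)=0.06393 + 0.43154j
  term(m=-5) = 0.00003 - 0.00003j   from Y*(Ω₁)=-0.00005 - 0.00010j, Y(Ω₂)=0.14178 + 0.35051j
  term(m=-4) = 0.00000 + 0.00000j   from Y*(Ω₁)=-0.00147 - 0.00033j, Y(Ω₂)=-0.00122 - 0.00170j
  term(m=-3) = 0.00522 + 0.00049j   from Y*(Ω₁)=-0.01210 + 0.00860j, Y(Ω₂)=-0.26772 - 0.23098j
  term(m=-2) = 0.01106 - 0.01665j   from Y*(Ω₁)=-0.01158 + 0.10334j, Y(Ω₂)=-0.17099 - 0.08784j
  term(m=-1) = 0.06028 + 0.11239j   from Y*(Ω₁)=0.30915 + 0.34574j, Y(Ω₂)=0.26728 + 0.06464j
  term(m=+0) = 0.22562 + 0.00000j   from Y*(Ω₁)=0.94896 + 0.00000j, Y(Ω₂)=0.23775 + 0.00000j
  term(m=+1) = 0.06028 - 0.11239j   from Y*(Ω₁)=-0.30915 + 0.34574j, Y(Ω₂)=-0.26728 + 0.06464j
  term(m=+2) = 0.01106 + 0.01665j   from Y*(Ω₁)=-0.01158 - 0.10334j, Y(Ω₂)=-0.17099 + 0.08784j
  term(m=+3) = 0.00522 - 0.00049j   from Y*(Ω₁)=0.01210 + 0.00860j, Y(Ω₂)=0.26772 - 0.23098j
  term(m=+4) = 0.00000 - 0.00000j   from Y*(Ω₁)=-0.00147 + 0.00033j, Y(Ω₂)=-0.00122 + 0.00170j
  term(m=+5) = 0.00003 + 0.00003j   from Y*(Ω₁)=0.00005 - 0.00010j, Y(Ω₂)=-0.14178 + 0.35051j
  term(m=+6) = 0.00000 - 0.00000j   from Y*(Ω₁)=0.00000 + 0.00001j, Y(Ω₂)=0.06393 - 0.43154j
  term(m=+7) = 0.00000 - 0.00000j   from Y*(Ω₁)=-0.00000 - 0.00000j, Y(Ω₂)=0.02374 + 0.26242j
  term(m=+8) = -0.00000 - 0.00000j   from Y*(Ω₁)=0.00000 - 0.00000j, Y(Ω₂)=-0.02849 - 0.08386j
Total Σ_m = 0.37881 + 0.00000j. Multiply by 0.739198: 0.28002 + 0.00000j. P_8(cos γ) = 0.280016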